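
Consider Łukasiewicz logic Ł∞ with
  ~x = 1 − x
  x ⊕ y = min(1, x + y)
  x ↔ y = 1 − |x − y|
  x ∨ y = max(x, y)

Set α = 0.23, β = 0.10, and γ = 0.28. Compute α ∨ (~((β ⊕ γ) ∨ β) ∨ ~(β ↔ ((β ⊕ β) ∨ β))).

β ⊕ γ = min(1, 0.10 + 0.28) = min(1, 0.38) = 0.38
(β ⊕ γ) ∨ β = max(0.38, 0.10) = 0.38
~((β ⊕ γ) ∨ β) = 1 − 0.38 = 0.62
β ⊕ β = min(1, 0.10 + 0.10) = min(1, 0.20) = 0.20
(β ⊕ β) ∨ β = max(0.20, 0.10) = 0.20
β ↔ ((β ⊕ β) ∨ β) = 1 − |0.10 − 0.20| = 1 − 0.10 = 0.90
~(β ↔ ((β ⊕ β) ∨ β)) = 1 − 0.90 = 0.10
~((β ⊕ γ) ∨ β) ∨ ~(β ↔ ((β ⊕ β) ∨ β)) = max(0.62, 0.10) = 0.62
α ∨ (~((β ⊕ γ) ∨ β) ∨ ~(β ↔ ((β ⊕ β) ∨ β))) = max(0.23, 0.62) = 0.62

0.62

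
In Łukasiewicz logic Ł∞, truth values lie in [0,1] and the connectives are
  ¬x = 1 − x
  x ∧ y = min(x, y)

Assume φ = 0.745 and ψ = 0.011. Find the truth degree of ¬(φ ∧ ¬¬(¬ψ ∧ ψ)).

¬ψ = 1 − 0.011 = 0.989
¬ψ ∧ ψ = min(0.989, 0.011) = 0.011
¬(¬ψ ∧ ψ) = 1 − 0.011 = 0.989
¬¬(¬ψ ∧ ψ) = 1 − 0.989 = 0.011
φ ∧ ¬¬(¬ψ ∧ ψ) = min(0.745, 0.011) = 0.011
¬(φ ∧ ¬¬(¬ψ ∧ ψ)) = 1 − 0.011 = 0.989

0.989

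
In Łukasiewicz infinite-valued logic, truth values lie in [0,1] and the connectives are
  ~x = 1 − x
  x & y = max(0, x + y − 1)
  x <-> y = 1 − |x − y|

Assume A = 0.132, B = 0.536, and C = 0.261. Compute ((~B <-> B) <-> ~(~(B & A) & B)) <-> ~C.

~B = 1 − 0.536 = 0.464
~B <-> B = 1 − |0.464 − 0.536| = 1 − 0.072 = 0.928
B & A = max(0, 0.536 + 0.132 − 1) = max(0, -0.332) = 0.000
~(B & A) = 1 − 0.000 = 1.000
~(B & A) & B = max(0, 1.000 + 0.536 − 1) = max(0, 0.536) = 0.536
~(~(B & A) & B) = 1 − 0.536 = 0.464
(~B <-> B) <-> ~(~(B & A) & B) = 1 − |0.928 − 0.464| = 1 − 0.464 = 0.536
~C = 1 − 0.261 = 0.739
((~B <-> B) <-> ~(~(B & A) & B)) <-> ~C = 1 − |0.536 − 0.739| = 1 − 0.203 = 0.797

0.797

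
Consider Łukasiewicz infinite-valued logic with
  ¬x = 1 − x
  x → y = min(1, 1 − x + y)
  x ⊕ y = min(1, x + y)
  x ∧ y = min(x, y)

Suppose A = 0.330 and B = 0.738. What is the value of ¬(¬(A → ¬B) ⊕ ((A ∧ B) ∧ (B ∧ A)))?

0.602

¬B = 1 − 0.738 = 0.262
A → ¬B = min(1, 1 − 0.330 + 0.262) = min(1, 0.932) = 0.932
¬(A → ¬B) = 1 − 0.932 = 0.068
A ∧ B = min(0.330, 0.738) = 0.330
B ∧ A = min(0.738, 0.330) = 0.330
(A ∧ B) ∧ (B ∧ A) = min(0.330, 0.330) = 0.330
¬(A → ¬B) ⊕ ((A ∧ B) ∧ (B ∧ A)) = min(1, 0.068 + 0.330) = min(1, 0.398) = 0.398
¬(¬(A → ¬B) ⊕ ((A ∧ B) ∧ (B ∧ A))) = 1 − 0.398 = 0.602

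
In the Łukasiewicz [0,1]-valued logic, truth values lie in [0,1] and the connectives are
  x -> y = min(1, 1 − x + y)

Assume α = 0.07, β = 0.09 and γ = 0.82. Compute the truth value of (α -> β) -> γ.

0.82

α -> β = min(1, 1 − 0.07 + 0.09) = min(1, 1.02) = 1.00
(α -> β) -> γ = min(1, 1 − 1.00 + 0.82) = min(1, 0.82) = 0.82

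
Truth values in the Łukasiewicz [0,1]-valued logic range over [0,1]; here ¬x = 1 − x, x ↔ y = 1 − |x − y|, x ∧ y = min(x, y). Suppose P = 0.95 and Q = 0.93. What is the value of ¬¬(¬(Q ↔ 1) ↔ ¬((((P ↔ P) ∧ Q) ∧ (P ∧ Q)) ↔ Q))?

0.93

Q ↔ 1 = 1 − |0.93 − 1.00| = 1 − 0.07 = 0.93
¬(Q ↔ 1) = 1 − 0.93 = 0.07
P ↔ P = 1 − |0.95 − 0.95| = 1 − 0.00 = 1.00
(P ↔ P) ∧ Q = min(1.00, 0.93) = 0.93
P ∧ Q = min(0.95, 0.93) = 0.93
((P ↔ P) ∧ Q) ∧ (P ∧ Q) = min(0.93, 0.93) = 0.93
(((P ↔ P) ∧ Q) ∧ (P ∧ Q)) ↔ Q = 1 − |0.93 − 0.93| = 1 − 0.00 = 1.00
¬((((P ↔ P) ∧ Q) ∧ (P ∧ Q)) ↔ Q) = 1 − 1.00 = 0.00
¬(Q ↔ 1) ↔ ¬((((P ↔ P) ∧ Q) ∧ (P ∧ Q)) ↔ Q) = 1 − |0.07 − 0.00| = 1 − 0.07 = 0.93
¬(¬(Q ↔ 1) ↔ ¬((((P ↔ P) ∧ Q) ∧ (P ∧ Q)) ↔ Q)) = 1 − 0.93 = 0.07
¬¬(¬(Q ↔ 1) ↔ ¬((((P ↔ P) ∧ Q) ∧ (P ∧ Q)) ↔ Q)) = 1 − 0.07 = 0.93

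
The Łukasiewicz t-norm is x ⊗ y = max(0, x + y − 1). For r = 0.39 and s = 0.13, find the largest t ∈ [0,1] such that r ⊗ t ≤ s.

The residuum of the Łukasiewicz t-norm gives the supremum: min(1, 1 − 0.39 + 0.13).
1 − 0.39 + 0.13 = 0.74, so t = min(1, 0.74) = 0.74.
Check: 0.39 ⊗ 0.74 = max(0, 0.13) = 0.13 ≤ 0.13.

0.74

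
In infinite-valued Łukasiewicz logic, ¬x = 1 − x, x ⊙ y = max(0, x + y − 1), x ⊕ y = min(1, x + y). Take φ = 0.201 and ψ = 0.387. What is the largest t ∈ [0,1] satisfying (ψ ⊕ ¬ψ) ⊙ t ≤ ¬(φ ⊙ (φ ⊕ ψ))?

¬ψ = 1 − 0.387 = 0.613
ψ ⊕ ¬ψ = min(1, 0.387 + 0.613) = min(1, 1.000) = 1.000
So the left factor is ψ ⊕ ¬ψ = 1.000.
φ ⊕ ψ = min(1, 0.201 + 0.387) = min(1, 0.588) = 0.588
φ ⊙ (φ ⊕ ψ) = max(0, 0.201 + 0.588 − 1) = max(0, -0.211) = 0.000
¬(φ ⊙ (φ ⊕ ψ)) = 1 − 0.000 = 1.000
So the right-hand bound is ¬(φ ⊙ (φ ⊕ ψ)) = 1.000.
The residuum of the Łukasiewicz t-norm gives the supremum: min(1, 1 − 1.000 + 1.000).
1 − 1.000 + 1.000 = 1.000, so t = min(1, 1.000) = 1.000.
Check: 1.000 ⊙ 1.000 = max(0, 1.000) = 1.000 ≤ 1.000.

1.000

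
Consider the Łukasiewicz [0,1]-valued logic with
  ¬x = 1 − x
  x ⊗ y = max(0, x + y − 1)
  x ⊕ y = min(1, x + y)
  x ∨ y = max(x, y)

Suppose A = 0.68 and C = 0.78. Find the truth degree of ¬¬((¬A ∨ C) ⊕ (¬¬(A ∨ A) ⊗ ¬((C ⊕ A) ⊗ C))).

¬A = 1 − 0.68 = 0.32
¬A ∨ C = max(0.32, 0.78) = 0.78
A ∨ A = max(0.68, 0.68) = 0.68
¬(A ∨ A) = 1 − 0.68 = 0.32
¬¬(A ∨ A) = 1 − 0.32 = 0.68
C ⊕ A = min(1, 0.78 + 0.68) = min(1, 1.46) = 1.00
(C ⊕ A) ⊗ C = max(0, 1.00 + 0.78 − 1) = max(0, 0.78) = 0.78
¬((C ⊕ A) ⊗ C) = 1 − 0.78 = 0.22
¬¬(A ∨ A) ⊗ ¬((C ⊕ A) ⊗ C) = max(0, 0.68 + 0.22 − 1) = max(0, -0.10) = 0.00
(¬A ∨ C) ⊕ (¬¬(A ∨ A) ⊗ ¬((C ⊕ A) ⊗ C)) = min(1, 0.78 + 0.00) = min(1, 0.78) = 0.78
¬((¬A ∨ C) ⊕ (¬¬(A ∨ A) ⊗ ¬((C ⊕ A) ⊗ C))) = 1 − 0.78 = 0.22
¬¬((¬A ∨ C) ⊕ (¬¬(A ∨ A) ⊗ ¬((C ⊕ A) ⊗ C))) = 1 − 0.22 = 0.78

0.78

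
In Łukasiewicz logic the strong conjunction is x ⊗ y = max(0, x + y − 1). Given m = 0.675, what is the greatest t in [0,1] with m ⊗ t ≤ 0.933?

1.000

The residuum of the Łukasiewicz t-norm gives the supremum: min(1, 1 − 0.675 + 0.933).
1 − 0.675 + 0.933 = 1.258, so t = min(1, 1.258) = 1.000.
Check: 0.675 ⊗ 1.000 = max(0, 0.675) = 0.675 ≤ 0.933.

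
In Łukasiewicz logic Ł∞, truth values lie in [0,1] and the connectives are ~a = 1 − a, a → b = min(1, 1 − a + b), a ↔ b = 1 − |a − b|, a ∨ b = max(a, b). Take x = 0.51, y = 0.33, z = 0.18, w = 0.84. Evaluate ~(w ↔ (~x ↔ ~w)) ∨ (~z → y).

0.51

~x = 1 − 0.51 = 0.49
~w = 1 − 0.84 = 0.16
~x ↔ ~w = 1 − |0.49 − 0.16| = 1 − 0.33 = 0.67
w ↔ (~x ↔ ~w) = 1 − |0.84 − 0.67| = 1 − 0.17 = 0.83
~(w ↔ (~x ↔ ~w)) = 1 − 0.83 = 0.17
~z = 1 − 0.18 = 0.82
~z → y = min(1, 1 − 0.82 + 0.33) = min(1, 0.51) = 0.51
~(w ↔ (~x ↔ ~w)) ∨ (~z → y) = max(0.17, 0.51) = 0.51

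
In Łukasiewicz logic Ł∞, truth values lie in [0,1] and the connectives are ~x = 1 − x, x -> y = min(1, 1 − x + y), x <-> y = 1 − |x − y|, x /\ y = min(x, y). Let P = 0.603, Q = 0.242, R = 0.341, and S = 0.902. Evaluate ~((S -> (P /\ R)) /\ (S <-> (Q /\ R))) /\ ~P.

0.397

P /\ R = min(0.603, 0.341) = 0.341
S -> (P /\ R) = min(1, 1 − 0.902 + 0.341) = min(1, 0.439) = 0.439
Q /\ R = min(0.242, 0.341) = 0.242
S <-> (Q /\ R) = 1 − |0.902 − 0.242| = 1 − 0.660 = 0.340
(S -> (P /\ R)) /\ (S <-> (Q /\ R)) = min(0.439, 0.340) = 0.340
~((S -> (P /\ R)) /\ (S <-> (Q /\ R))) = 1 − 0.340 = 0.660
~P = 1 − 0.603 = 0.397
~((S -> (P /\ R)) /\ (S <-> (Q /\ R))) /\ ~P = min(0.660, 0.397) = 0.397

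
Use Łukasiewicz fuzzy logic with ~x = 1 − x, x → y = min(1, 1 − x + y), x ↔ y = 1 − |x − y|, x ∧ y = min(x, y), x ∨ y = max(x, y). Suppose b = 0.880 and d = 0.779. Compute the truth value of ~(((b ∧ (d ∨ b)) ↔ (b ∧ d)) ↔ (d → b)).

0.101

d ∨ b = max(0.779, 0.880) = 0.880
b ∧ (d ∨ b) = min(0.880, 0.880) = 0.880
b ∧ d = min(0.880, 0.779) = 0.779
(b ∧ (d ∨ b)) ↔ (b ∧ d) = 1 − |0.880 − 0.779| = 1 − 0.101 = 0.899
d → b = min(1, 1 − 0.779 + 0.880) = min(1, 1.101) = 1.000
((b ∧ (d ∨ b)) ↔ (b ∧ d)) ↔ (d → b) = 1 − |0.899 − 1.000| = 1 − 0.101 = 0.899
~(((b ∧ (d ∨ b)) ↔ (b ∧ d)) ↔ (d → b)) = 1 − 0.899 = 0.101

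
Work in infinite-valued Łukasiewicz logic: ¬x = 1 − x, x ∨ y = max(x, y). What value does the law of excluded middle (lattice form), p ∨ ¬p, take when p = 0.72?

¬p = 1 − 0.72 = 0.28
p ∨ ¬p = max(0.72, 0.28) = 0.72
(The value 0.72 < 1 shows this instance is not satisfied; not a Ł∞-tautology — its value is max(a, 1−a).)

0.72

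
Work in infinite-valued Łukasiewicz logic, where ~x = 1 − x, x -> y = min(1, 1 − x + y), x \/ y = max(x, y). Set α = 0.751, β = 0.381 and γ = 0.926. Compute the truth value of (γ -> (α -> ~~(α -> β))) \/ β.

α -> β = min(1, 1 − 0.751 + 0.381) = min(1, 0.630) = 0.630
~(α -> β) = 1 − 0.630 = 0.370
~~(α -> β) = 1 − 0.370 = 0.630
α -> ~~(α -> β) = min(1, 1 − 0.751 + 0.630) = min(1, 0.879) = 0.879
γ -> (α -> ~~(α -> β)) = min(1, 1 − 0.926 + 0.879) = min(1, 0.953) = 0.953
(γ -> (α -> ~~(α -> β))) \/ β = max(0.953, 0.381) = 0.953

0.953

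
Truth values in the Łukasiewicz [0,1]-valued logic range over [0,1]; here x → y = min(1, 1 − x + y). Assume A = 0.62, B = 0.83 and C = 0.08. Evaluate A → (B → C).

0.63

B → C = min(1, 1 − 0.83 + 0.08) = min(1, 0.25) = 0.25
A → (B → C) = min(1, 1 − 0.62 + 0.25) = min(1, 0.63) = 0.63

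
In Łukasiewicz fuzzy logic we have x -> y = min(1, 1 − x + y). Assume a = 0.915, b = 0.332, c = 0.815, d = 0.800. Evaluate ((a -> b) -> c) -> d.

a -> b = min(1, 1 − 0.915 + 0.332) = min(1, 0.417) = 0.417
(a -> b) -> c = min(1, 1 − 0.417 + 0.815) = min(1, 1.398) = 1.000
((a -> b) -> c) -> d = min(1, 1 − 1.000 + 0.800) = min(1, 0.800) = 0.800

0.800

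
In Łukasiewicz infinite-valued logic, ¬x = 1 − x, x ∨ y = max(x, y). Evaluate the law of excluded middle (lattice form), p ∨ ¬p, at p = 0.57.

0.57

¬p = 1 − 0.57 = 0.43
p ∨ ¬p = max(0.57, 0.43) = 0.57
(The value 0.57 < 1 shows this instance is not satisfied; not a Ł∞-tautology — its value is max(a, 1−a).)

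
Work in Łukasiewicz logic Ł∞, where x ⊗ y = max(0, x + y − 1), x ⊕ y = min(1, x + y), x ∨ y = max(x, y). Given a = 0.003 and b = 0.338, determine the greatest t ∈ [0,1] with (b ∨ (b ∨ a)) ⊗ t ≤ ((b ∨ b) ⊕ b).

1.000

b ∨ a = max(0.338, 0.003) = 0.338
b ∨ (b ∨ a) = max(0.338, 0.338) = 0.338
So the left factor is b ∨ (b ∨ a) = 0.338.
b ∨ b = max(0.338, 0.338) = 0.338
(b ∨ b) ⊕ b = min(1, 0.338 + 0.338) = min(1, 0.676) = 0.676
So the right-hand bound is (b ∨ b) ⊕ b = 0.676.
The residuum of the Łukasiewicz t-norm gives the supremum: min(1, 1 − 0.338 + 0.676).
1 − 0.338 + 0.676 = 1.338, so t = min(1, 1.338) = 1.000.
Check: 0.338 ⊗ 1.000 = max(0, 0.338) = 0.338 ≤ 0.676.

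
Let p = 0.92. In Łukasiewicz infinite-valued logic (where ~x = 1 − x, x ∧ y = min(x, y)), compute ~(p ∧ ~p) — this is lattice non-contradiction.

0.92

~p = 1 − 0.92 = 0.08
p ∧ ~p = min(0.92, 0.08) = 0.08
~(p ∧ ~p) = 1 − 0.08 = 0.92
(The value 0.92 < 1 shows this instance is not satisfied; not a Ł∞-tautology — its value is 1 − min(a, 1−a).)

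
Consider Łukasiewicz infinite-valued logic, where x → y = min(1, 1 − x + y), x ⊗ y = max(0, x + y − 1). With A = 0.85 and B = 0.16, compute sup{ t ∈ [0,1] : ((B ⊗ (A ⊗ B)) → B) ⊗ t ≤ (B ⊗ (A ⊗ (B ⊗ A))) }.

0.00

A ⊗ B = max(0, 0.85 + 0.16 − 1) = max(0, 0.01) = 0.01
B ⊗ (A ⊗ B) = max(0, 0.16 + 0.01 − 1) = max(0, -0.83) = 0.00
(B ⊗ (A ⊗ B)) → B = min(1, 1 − 0.00 + 0.16) = min(1, 1.16) = 1.00
So the left factor is (B ⊗ (A ⊗ B)) → B = 1.00.
B ⊗ A = max(0, 0.16 + 0.85 − 1) = max(0, 0.01) = 0.01
A ⊗ (B ⊗ A) = max(0, 0.85 + 0.01 − 1) = max(0, -0.14) = 0.00
B ⊗ (A ⊗ (B ⊗ A)) = max(0, 0.16 + 0.00 − 1) = max(0, -0.84) = 0.00
So the right-hand bound is B ⊗ (A ⊗ (B ⊗ A)) = 0.00.
The residuum of the Łukasiewicz t-norm gives the supremum: min(1, 1 − 1.00 + 0.00).
1 − 1.00 + 0.00 = 0.00, so t = min(1, 0.00) = 0.00.
Check: 1.00 ⊗ 0.00 = max(0, 0.00) = 0.00 ≤ 0.00.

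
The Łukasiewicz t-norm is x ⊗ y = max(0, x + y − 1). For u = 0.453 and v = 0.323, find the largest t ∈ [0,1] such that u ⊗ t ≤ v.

The residuum of the Łukasiewicz t-norm gives the supremum: min(1, 1 − 0.453 + 0.323).
1 − 0.453 + 0.323 = 0.870, so t = min(1, 0.870) = 0.870.
Check: 0.453 ⊗ 0.870 = max(0, 0.323) = 0.323 ≤ 0.323.

0.870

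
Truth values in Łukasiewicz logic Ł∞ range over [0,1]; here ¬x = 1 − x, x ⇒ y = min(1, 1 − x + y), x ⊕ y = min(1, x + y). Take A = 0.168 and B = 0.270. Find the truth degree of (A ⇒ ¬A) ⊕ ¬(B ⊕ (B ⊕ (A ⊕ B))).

¬A = 1 − 0.168 = 0.832
A ⇒ ¬A = min(1, 1 − 0.168 + 0.832) = min(1, 1.664) = 1.000
A ⊕ B = min(1, 0.168 + 0.270) = min(1, 0.438) = 0.438
B ⊕ (A ⊕ B) = min(1, 0.270 + 0.438) = min(1, 0.708) = 0.708
B ⊕ (B ⊕ (A ⊕ B)) = min(1, 0.270 + 0.708) = min(1, 0.978) = 0.978
¬(B ⊕ (B ⊕ (A ⊕ B))) = 1 − 0.978 = 0.022
(A ⇒ ¬A) ⊕ ¬(B ⊕ (B ⊕ (A ⊕ B))) = min(1, 1.000 + 0.022) = min(1, 1.022) = 1.000

1.000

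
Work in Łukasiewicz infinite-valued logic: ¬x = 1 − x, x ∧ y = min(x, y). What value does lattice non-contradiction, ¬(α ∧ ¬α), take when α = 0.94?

0.94

¬α = 1 − 0.94 = 0.06
α ∧ ¬α = min(0.94, 0.06) = 0.06
¬(α ∧ ¬α) = 1 − 0.06 = 0.94
(The value 0.94 < 1 shows this instance is not satisfied; not a Ł∞-tautology — its value is 1 − min(a, 1−a).)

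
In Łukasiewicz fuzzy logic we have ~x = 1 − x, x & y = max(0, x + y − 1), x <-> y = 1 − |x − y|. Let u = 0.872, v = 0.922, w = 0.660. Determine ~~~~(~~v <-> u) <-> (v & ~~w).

~v = 1 − 0.922 = 0.078
~~v = 1 − 0.078 = 0.922
~~v <-> u = 1 − |0.922 − 0.872| = 1 − 0.050 = 0.950
~(~~v <-> u) = 1 − 0.950 = 0.050
~~(~~v <-> u) = 1 − 0.050 = 0.950
~~~(~~v <-> u) = 1 − 0.950 = 0.050
~~~~(~~v <-> u) = 1 − 0.050 = 0.950
~w = 1 − 0.660 = 0.340
~~w = 1 − 0.340 = 0.660
v & ~~w = max(0, 0.922 + 0.660 − 1) = max(0, 0.582) = 0.582
~~~~(~~v <-> u) <-> (v & ~~w) = 1 − |0.950 − 0.582| = 1 − 0.368 = 0.632

0.632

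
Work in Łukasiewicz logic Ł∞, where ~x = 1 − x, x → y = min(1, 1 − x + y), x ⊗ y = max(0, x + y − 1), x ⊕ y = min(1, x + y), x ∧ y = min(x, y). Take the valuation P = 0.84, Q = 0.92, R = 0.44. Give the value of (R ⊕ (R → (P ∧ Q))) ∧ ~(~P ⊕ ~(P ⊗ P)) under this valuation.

0.52

P ∧ Q = min(0.84, 0.92) = 0.84
R → (P ∧ Q) = min(1, 1 − 0.44 + 0.84) = min(1, 1.40) = 1.00
R ⊕ (R → (P ∧ Q)) = min(1, 0.44 + 1.00) = min(1, 1.44) = 1.00
~P = 1 − 0.84 = 0.16
P ⊗ P = max(0, 0.84 + 0.84 − 1) = max(0, 0.68) = 0.68
~(P ⊗ P) = 1 − 0.68 = 0.32
~P ⊕ ~(P ⊗ P) = min(1, 0.16 + 0.32) = min(1, 0.48) = 0.48
~(~P ⊕ ~(P ⊗ P)) = 1 − 0.48 = 0.52
(R ⊕ (R → (P ∧ Q))) ∧ ~(~P ⊕ ~(P ⊗ P)) = min(1.00, 0.52) = 0.52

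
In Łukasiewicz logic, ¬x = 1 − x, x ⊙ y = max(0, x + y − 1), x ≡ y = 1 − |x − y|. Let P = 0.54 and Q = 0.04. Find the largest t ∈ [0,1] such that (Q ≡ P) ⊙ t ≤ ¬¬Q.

0.54

Q ≡ P = 1 − |0.04 − 0.54| = 1 − 0.50 = 0.50
So the left factor is Q ≡ P = 0.50.
¬Q = 1 − 0.04 = 0.96
¬¬Q = 1 − 0.96 = 0.04
So the right-hand bound is ¬¬Q = 0.04.
The residuum of the Łukasiewicz t-norm gives the supremum: min(1, 1 − 0.50 + 0.04).
1 − 0.50 + 0.04 = 0.54, so t = min(1, 0.54) = 0.54.
Check: 0.50 ⊙ 0.54 = max(0, 0.04) = 0.04 ≤ 0.04.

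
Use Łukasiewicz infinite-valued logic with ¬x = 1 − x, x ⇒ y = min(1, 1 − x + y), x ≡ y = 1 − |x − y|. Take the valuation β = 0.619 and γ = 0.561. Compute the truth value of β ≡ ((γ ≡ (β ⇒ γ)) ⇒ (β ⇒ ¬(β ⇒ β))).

0.857

β ⇒ γ = min(1, 1 − 0.619 + 0.561) = min(1, 0.942) = 0.942
γ ≡ (β ⇒ γ) = 1 − |0.561 − 0.942| = 1 − 0.381 = 0.619
β ⇒ β = min(1, 1 − 0.619 + 0.619) = min(1, 1.000) = 1.000
¬(β ⇒ β) = 1 − 1.000 = 0.000
β ⇒ ¬(β ⇒ β) = min(1, 1 − 0.619 + 0.000) = min(1, 0.381) = 0.381
(γ ≡ (β ⇒ γ)) ⇒ (β ⇒ ¬(β ⇒ β)) = min(1, 1 − 0.619 + 0.381) = min(1, 0.762) = 0.762
β ≡ ((γ ≡ (β ⇒ γ)) ⇒ (β ⇒ ¬(β ⇒ β))) = 1 − |0.619 − 0.762| = 1 − 0.143 = 0.857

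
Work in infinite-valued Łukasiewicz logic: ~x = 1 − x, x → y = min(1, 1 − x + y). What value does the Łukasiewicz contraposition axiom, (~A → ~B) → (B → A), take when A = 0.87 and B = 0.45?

~A = 1 − 0.87 = 0.13
~B = 1 − 0.45 = 0.55
~A → ~B = min(1, 1 − 0.13 + 0.55) = min(1, 1.42) = 1.00
B → A = min(1, 1 − 0.45 + 0.87) = min(1, 1.42) = 1.00
(~A → ~B) → (B → A) = min(1, 1 − 1.00 + 1.00) = min(1, 1.00) = 1.00
(As expected: an axiom of Ł∞, always 1.)

1.00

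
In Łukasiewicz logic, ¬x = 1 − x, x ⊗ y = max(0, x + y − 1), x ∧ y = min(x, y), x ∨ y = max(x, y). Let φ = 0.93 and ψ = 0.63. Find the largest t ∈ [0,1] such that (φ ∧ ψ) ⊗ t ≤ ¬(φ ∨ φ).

0.44

φ ∧ ψ = min(0.93, 0.63) = 0.63
So the left factor is φ ∧ ψ = 0.63.
φ ∨ φ = max(0.93, 0.93) = 0.93
¬(φ ∨ φ) = 1 − 0.93 = 0.07
So the right-hand bound is ¬(φ ∨ φ) = 0.07.
The residuum of the Łukasiewicz t-norm gives the supremum: min(1, 1 − 0.63 + 0.07).
1 − 0.63 + 0.07 = 0.44, so t = min(1, 0.44) = 0.44.
Check: 0.63 ⊗ 0.44 = max(0, 0.07) = 0.07 ≤ 0.07.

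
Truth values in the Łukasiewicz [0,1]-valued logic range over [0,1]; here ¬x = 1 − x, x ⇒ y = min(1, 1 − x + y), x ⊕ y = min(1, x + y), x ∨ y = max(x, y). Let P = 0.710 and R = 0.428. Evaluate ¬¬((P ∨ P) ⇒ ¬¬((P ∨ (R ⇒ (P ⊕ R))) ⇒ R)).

0.718

P ∨ P = max(0.710, 0.710) = 0.710
P ⊕ R = min(1, 0.710 + 0.428) = min(1, 1.138) = 1.000
R ⇒ (P ⊕ R) = min(1, 1 − 0.428 + 1.000) = min(1, 1.572) = 1.000
P ∨ (R ⇒ (P ⊕ R)) = max(0.710, 1.000) = 1.000
(P ∨ (R ⇒ (P ⊕ R))) ⇒ R = min(1, 1 − 1.000 + 0.428) = min(1, 0.428) = 0.428
¬((P ∨ (R ⇒ (P ⊕ R))) ⇒ R) = 1 − 0.428 = 0.572
¬¬((P ∨ (R ⇒ (P ⊕ R))) ⇒ R) = 1 − 0.572 = 0.428
(P ∨ P) ⇒ ¬¬((P ∨ (R ⇒ (P ⊕ R))) ⇒ R) = min(1, 1 − 0.710 + 0.428) = min(1, 0.718) = 0.718
¬((P ∨ P) ⇒ ¬¬((P ∨ (R ⇒ (P ⊕ R))) ⇒ R)) = 1 − 0.718 = 0.282
¬¬((P ∨ P) ⇒ ¬¬((P ∨ (R ⇒ (P ⊕ R))) ⇒ R)) = 1 − 0.282 = 0.718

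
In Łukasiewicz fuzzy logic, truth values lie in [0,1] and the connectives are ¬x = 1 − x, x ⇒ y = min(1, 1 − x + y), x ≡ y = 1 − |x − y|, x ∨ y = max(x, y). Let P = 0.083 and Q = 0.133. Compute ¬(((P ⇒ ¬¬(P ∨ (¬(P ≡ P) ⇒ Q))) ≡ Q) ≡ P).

P ≡ P = 1 − |0.083 − 0.083| = 1 − 0.000 = 1.000
¬(P ≡ P) = 1 − 1.000 = 0.000
¬(P ≡ P) ⇒ Q = min(1, 1 − 0.000 + 0.133) = min(1, 1.133) = 1.000
P ∨ (¬(P ≡ P) ⇒ Q) = max(0.083, 1.000) = 1.000
¬(P ∨ (¬(P ≡ P) ⇒ Q)) = 1 − 1.000 = 0.000
¬¬(P ∨ (¬(P ≡ P) ⇒ Q)) = 1 − 0.000 = 1.000
P ⇒ ¬¬(P ∨ (¬(P ≡ P) ⇒ Q)) = min(1, 1 − 0.083 + 1.000) = min(1, 1.917) = 1.000
(P ⇒ ¬¬(P ∨ (¬(P ≡ P) ⇒ Q))) ≡ Q = 1 − |1.000 − 0.133| = 1 − 0.867 = 0.133
((P ⇒ ¬¬(P ∨ (¬(P ≡ P) ⇒ Q))) ≡ Q) ≡ P = 1 − |0.133 − 0.083| = 1 − 0.050 = 0.950
¬(((P ⇒ ¬¬(P ∨ (¬(P ≡ P) ⇒ Q))) ≡ Q) ≡ P) = 1 − 0.950 = 0.050

0.050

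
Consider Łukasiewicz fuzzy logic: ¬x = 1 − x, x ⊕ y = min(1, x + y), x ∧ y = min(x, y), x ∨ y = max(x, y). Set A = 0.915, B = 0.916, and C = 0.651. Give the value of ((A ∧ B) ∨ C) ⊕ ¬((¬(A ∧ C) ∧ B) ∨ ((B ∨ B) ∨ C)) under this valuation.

0.999

A ∧ B = min(0.915, 0.916) = 0.915
(A ∧ B) ∨ C = max(0.915, 0.651) = 0.915
A ∧ C = min(0.915, 0.651) = 0.651
¬(A ∧ C) = 1 − 0.651 = 0.349
¬(A ∧ C) ∧ B = min(0.349, 0.916) = 0.349
B ∨ B = max(0.916, 0.916) = 0.916
(B ∨ B) ∨ C = max(0.916, 0.651) = 0.916
(¬(A ∧ C) ∧ B) ∨ ((B ∨ B) ∨ C) = max(0.349, 0.916) = 0.916
¬((¬(A ∧ C) ∧ B) ∨ ((B ∨ B) ∨ C)) = 1 − 0.916 = 0.084
((A ∧ B) ∨ C) ⊕ ¬((¬(A ∧ C) ∧ B) ∨ ((B ∨ B) ∨ C)) = min(1, 0.915 + 0.084) = min(1, 0.999) = 0.999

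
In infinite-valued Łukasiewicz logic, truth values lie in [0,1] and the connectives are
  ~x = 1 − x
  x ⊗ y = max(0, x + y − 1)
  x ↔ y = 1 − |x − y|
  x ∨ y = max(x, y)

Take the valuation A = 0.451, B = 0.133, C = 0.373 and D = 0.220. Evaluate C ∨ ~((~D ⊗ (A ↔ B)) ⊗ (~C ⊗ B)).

1.000

~D = 1 − 0.220 = 0.780
A ↔ B = 1 − |0.451 − 0.133| = 1 − 0.318 = 0.682
~D ⊗ (A ↔ B) = max(0, 0.780 + 0.682 − 1) = max(0, 0.462) = 0.462
~C = 1 − 0.373 = 0.627
~C ⊗ B = max(0, 0.627 + 0.133 − 1) = max(0, -0.240) = 0.000
(~D ⊗ (A ↔ B)) ⊗ (~C ⊗ B) = max(0, 0.462 + 0.000 − 1) = max(0, -0.538) = 0.000
~((~D ⊗ (A ↔ B)) ⊗ (~C ⊗ B)) = 1 − 0.000 = 1.000
C ∨ ~((~D ⊗ (A ↔ B)) ⊗ (~C ⊗ B)) = max(0.373, 1.000) = 1.000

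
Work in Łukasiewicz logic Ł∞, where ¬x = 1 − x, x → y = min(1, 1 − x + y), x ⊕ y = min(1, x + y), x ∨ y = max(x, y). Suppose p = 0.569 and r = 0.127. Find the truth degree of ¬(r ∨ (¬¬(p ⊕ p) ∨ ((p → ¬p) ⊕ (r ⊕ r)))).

0.000

p ⊕ p = min(1, 0.569 + 0.569) = min(1, 1.138) = 1.000
¬(p ⊕ p) = 1 − 1.000 = 0.000
¬¬(p ⊕ p) = 1 − 0.000 = 1.000
¬p = 1 − 0.569 = 0.431
p → ¬p = min(1, 1 − 0.569 + 0.431) = min(1, 0.862) = 0.862
r ⊕ r = min(1, 0.127 + 0.127) = min(1, 0.254) = 0.254
(p → ¬p) ⊕ (r ⊕ r) = min(1, 0.862 + 0.254) = min(1, 1.116) = 1.000
¬¬(p ⊕ p) ∨ ((p → ¬p) ⊕ (r ⊕ r)) = max(1.000, 1.000) = 1.000
r ∨ (¬¬(p ⊕ p) ∨ ((p → ¬p) ⊕ (r ⊕ r))) = max(0.127, 1.000) = 1.000
¬(r ∨ (¬¬(p ⊕ p) ∨ ((p → ¬p) ⊕ (r ⊕ r)))) = 1 − 1.000 = 0.000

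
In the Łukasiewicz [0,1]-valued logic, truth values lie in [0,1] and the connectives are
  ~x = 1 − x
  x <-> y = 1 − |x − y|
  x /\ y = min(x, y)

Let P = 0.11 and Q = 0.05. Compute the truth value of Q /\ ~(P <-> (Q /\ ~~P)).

0.05

~P = 1 − 0.11 = 0.89
~~P = 1 − 0.89 = 0.11
Q /\ ~~P = min(0.05, 0.11) = 0.05
P <-> (Q /\ ~~P) = 1 − |0.11 − 0.05| = 1 − 0.06 = 0.94
~(P <-> (Q /\ ~~P)) = 1 − 0.94 = 0.06
Q /\ ~(P <-> (Q /\ ~~P)) = min(0.05, 0.06) = 0.05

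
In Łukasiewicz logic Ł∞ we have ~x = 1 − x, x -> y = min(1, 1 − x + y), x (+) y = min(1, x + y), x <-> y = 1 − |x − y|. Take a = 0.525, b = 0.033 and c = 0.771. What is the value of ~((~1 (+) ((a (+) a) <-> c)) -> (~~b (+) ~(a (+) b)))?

~1 = 1 − 1.000 = 0.000
a (+) a = min(1, 0.525 + 0.525) = min(1, 1.050) = 1.000
(a (+) a) <-> c = 1 − |1.000 − 0.771| = 1 − 0.229 = 0.771
~1 (+) ((a (+) a) <-> c) = min(1, 0.000 + 0.771) = min(1, 0.771) = 0.771
~b = 1 − 0.033 = 0.967
~~b = 1 − 0.967 = 0.033
a (+) b = min(1, 0.525 + 0.033) = min(1, 0.558) = 0.558
~(a (+) b) = 1 − 0.558 = 0.442
~~b (+) ~(a (+) b) = min(1, 0.033 + 0.442) = min(1, 0.475) = 0.475
(~1 (+) ((a (+) a) <-> c)) -> (~~b (+) ~(a (+) b)) = min(1, 1 − 0.771 + 0.475) = min(1, 0.704) = 0.704
~((~1 (+) ((a (+) a) <-> c)) -> (~~b (+) ~(a (+) b))) = 1 − 0.704 = 0.296

0.296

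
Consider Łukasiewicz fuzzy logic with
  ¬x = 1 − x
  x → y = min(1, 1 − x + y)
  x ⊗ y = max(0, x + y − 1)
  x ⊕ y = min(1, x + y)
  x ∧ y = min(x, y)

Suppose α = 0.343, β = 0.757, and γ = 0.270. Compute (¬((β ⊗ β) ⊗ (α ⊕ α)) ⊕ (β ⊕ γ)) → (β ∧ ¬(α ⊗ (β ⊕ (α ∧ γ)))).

β ⊗ β = max(0, 0.757 + 0.757 − 1) = max(0, 0.514) = 0.514
α ⊕ α = min(1, 0.343 + 0.343) = min(1, 0.686) = 0.686
(β ⊗ β) ⊗ (α ⊕ α) = max(0, 0.514 + 0.686 − 1) = max(0, 0.200) = 0.200
¬((β ⊗ β) ⊗ (α ⊕ α)) = 1 − 0.200 = 0.800
β ⊕ γ = min(1, 0.757 + 0.270) = min(1, 1.027) = 1.000
¬((β ⊗ β) ⊗ (α ⊕ α)) ⊕ (β ⊕ γ) = min(1, 0.800 + 1.000) = min(1, 1.800) = 1.000
α ∧ γ = min(0.343, 0.270) = 0.270
β ⊕ (α ∧ γ) = min(1, 0.757 + 0.270) = min(1, 1.027) = 1.000
α ⊗ (β ⊕ (α ∧ γ)) = max(0, 0.343 + 1.000 − 1) = max(0, 0.343) = 0.343
¬(α ⊗ (β ⊕ (α ∧ γ))) = 1 − 0.343 = 0.657
β ∧ ¬(α ⊗ (β ⊕ (α ∧ γ))) = min(0.757, 0.657) = 0.657
(¬((β ⊗ β) ⊗ (α ⊕ α)) ⊕ (β ⊕ γ)) → (β ∧ ¬(α ⊗ (β ⊕ (α ∧ γ)))) = min(1, 1 − 1.000 + 0.657) = min(1, 0.657) = 0.657

0.657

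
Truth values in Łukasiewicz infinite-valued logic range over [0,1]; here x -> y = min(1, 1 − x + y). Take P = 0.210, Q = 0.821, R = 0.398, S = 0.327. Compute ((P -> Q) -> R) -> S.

0.929

P -> Q = min(1, 1 − 0.210 + 0.821) = min(1, 1.611) = 1.000
(P -> Q) -> R = min(1, 1 − 1.000 + 0.398) = min(1, 0.398) = 0.398
((P -> Q) -> R) -> S = min(1, 1 − 0.398 + 0.327) = min(1, 0.929) = 0.929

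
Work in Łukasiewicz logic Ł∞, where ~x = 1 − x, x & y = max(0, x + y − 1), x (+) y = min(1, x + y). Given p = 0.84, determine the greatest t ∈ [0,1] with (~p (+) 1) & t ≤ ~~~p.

0.16

~p = 1 − 0.84 = 0.16
~p (+) 1 = min(1, 0.16 + 1.00) = min(1, 1.16) = 1.00
So the left factor is ~p (+) 1 = 1.00.
~~p = 1 − 0.16 = 0.84
~~~p = 1 − 0.84 = 0.16
So the right-hand bound is ~~~p = 0.16.
The residuum of the Łukasiewicz t-norm gives the supremum: min(1, 1 − 1.00 + 0.16).
1 − 1.00 + 0.16 = 0.16, so t = min(1, 0.16) = 0.16.
Check: 1.00 & 0.16 = max(0, 0.16) = 0.16 ≤ 0.16.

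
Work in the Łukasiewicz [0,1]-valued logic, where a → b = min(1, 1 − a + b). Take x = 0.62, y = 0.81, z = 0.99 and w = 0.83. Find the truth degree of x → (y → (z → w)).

1.00

z → w = min(1, 1 − 0.99 + 0.83) = min(1, 0.84) = 0.84
y → (z → w) = min(1, 1 − 0.81 + 0.84) = min(1, 1.03) = 1.00
x → (y → (z → w)) = min(1, 1 − 0.62 + 1.00) = min(1, 1.38) = 1.00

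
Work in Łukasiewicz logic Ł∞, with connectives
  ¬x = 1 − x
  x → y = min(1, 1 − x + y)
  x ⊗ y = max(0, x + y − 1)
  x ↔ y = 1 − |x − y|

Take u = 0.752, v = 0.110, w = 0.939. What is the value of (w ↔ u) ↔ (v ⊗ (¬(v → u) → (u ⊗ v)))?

w ↔ u = 1 − |0.939 − 0.752| = 1 − 0.187 = 0.813
v → u = min(1, 1 − 0.110 + 0.752) = min(1, 1.642) = 1.000
¬(v → u) = 1 − 1.000 = 0.000
u ⊗ v = max(0, 0.752 + 0.110 − 1) = max(0, -0.138) = 0.000
¬(v → u) → (u ⊗ v) = min(1, 1 − 0.000 + 0.000) = min(1, 1.000) = 1.000
v ⊗ (¬(v → u) → (u ⊗ v)) = max(0, 0.110 + 1.000 − 1) = max(0, 0.110) = 0.110
(w ↔ u) ↔ (v ⊗ (¬(v → u) → (u ⊗ v))) = 1 − |0.813 − 0.110| = 1 − 0.703 = 0.297

0.297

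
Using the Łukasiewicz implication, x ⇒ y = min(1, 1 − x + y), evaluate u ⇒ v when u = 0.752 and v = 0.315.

u ⇒ v = min(1, 1 − 0.752 + 0.315) = min(1, 0.563) = 0.563
For comparison, the Gödel implication (1 if x ≤ y else y) would give 0.315.

0.563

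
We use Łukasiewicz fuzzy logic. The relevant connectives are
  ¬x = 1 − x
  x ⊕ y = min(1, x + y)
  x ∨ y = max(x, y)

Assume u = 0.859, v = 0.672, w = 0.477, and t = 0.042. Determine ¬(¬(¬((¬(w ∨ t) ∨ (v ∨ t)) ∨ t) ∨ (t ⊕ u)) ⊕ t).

0.859

w ∨ t = max(0.477, 0.042) = 0.477
¬(w ∨ t) = 1 − 0.477 = 0.523
v ∨ t = max(0.672, 0.042) = 0.672
¬(w ∨ t) ∨ (v ∨ t) = max(0.523, 0.672) = 0.672
(¬(w ∨ t) ∨ (v ∨ t)) ∨ t = max(0.672, 0.042) = 0.672
¬((¬(w ∨ t) ∨ (v ∨ t)) ∨ t) = 1 − 0.672 = 0.328
t ⊕ u = min(1, 0.042 + 0.859) = min(1, 0.901) = 0.901
¬((¬(w ∨ t) ∨ (v ∨ t)) ∨ t) ∨ (t ⊕ u) = max(0.328, 0.901) = 0.901
¬(¬((¬(w ∨ t) ∨ (v ∨ t)) ∨ t) ∨ (t ⊕ u)) = 1 − 0.901 = 0.099
¬(¬((¬(w ∨ t) ∨ (v ∨ t)) ∨ t) ∨ (t ⊕ u)) ⊕ t = min(1, 0.099 + 0.042) = min(1, 0.141) = 0.141
¬(¬(¬((¬(w ∨ t) ∨ (v ∨ t)) ∨ t) ∨ (t ⊕ u)) ⊕ t) = 1 − 0.141 = 0.859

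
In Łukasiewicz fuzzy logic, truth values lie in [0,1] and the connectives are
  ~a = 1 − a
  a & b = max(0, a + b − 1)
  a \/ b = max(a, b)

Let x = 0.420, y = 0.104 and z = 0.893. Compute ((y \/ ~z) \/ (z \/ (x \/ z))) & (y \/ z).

~z = 1 − 0.893 = 0.107
y \/ ~z = max(0.104, 0.107) = 0.107
x \/ z = max(0.420, 0.893) = 0.893
z \/ (x \/ z) = max(0.893, 0.893) = 0.893
(y \/ ~z) \/ (z \/ (x \/ z)) = max(0.107, 0.893) = 0.893
y \/ z = max(0.104, 0.893) = 0.893
((y \/ ~z) \/ (z \/ (x \/ z))) & (y \/ z) = max(0, 0.893 + 0.893 − 1) = max(0, 0.786) = 0.786

0.786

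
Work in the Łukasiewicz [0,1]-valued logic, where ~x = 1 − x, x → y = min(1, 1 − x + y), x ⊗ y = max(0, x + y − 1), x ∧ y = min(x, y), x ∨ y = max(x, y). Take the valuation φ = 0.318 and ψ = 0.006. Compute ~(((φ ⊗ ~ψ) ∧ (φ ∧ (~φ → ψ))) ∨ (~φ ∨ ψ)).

0.318

~ψ = 1 − 0.006 = 0.994
φ ⊗ ~ψ = max(0, 0.318 + 0.994 − 1) = max(0, 0.312) = 0.312
~φ = 1 − 0.318 = 0.682
~φ → ψ = min(1, 1 − 0.682 + 0.006) = min(1, 0.324) = 0.324
φ ∧ (~φ → ψ) = min(0.318, 0.324) = 0.318
(φ ⊗ ~ψ) ∧ (φ ∧ (~φ → ψ)) = min(0.312, 0.318) = 0.312
~φ ∨ ψ = max(0.682, 0.006) = 0.682
((φ ⊗ ~ψ) ∧ (φ ∧ (~φ → ψ))) ∨ (~φ ∨ ψ) = max(0.312, 0.682) = 0.682
~(((φ ⊗ ~ψ) ∧ (φ ∧ (~φ → ψ))) ∨ (~φ ∨ ψ)) = 1 − 0.682 = 0.318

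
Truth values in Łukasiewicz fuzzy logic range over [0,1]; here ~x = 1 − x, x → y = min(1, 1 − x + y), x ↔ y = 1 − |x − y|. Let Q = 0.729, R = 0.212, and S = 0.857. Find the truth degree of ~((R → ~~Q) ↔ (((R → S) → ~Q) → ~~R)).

~Q = 1 − 0.729 = 0.271
~~Q = 1 − 0.271 = 0.729
R → ~~Q = min(1, 1 − 0.212 + 0.729) = min(1, 1.517) = 1.000
R → S = min(1, 1 − 0.212 + 0.857) = min(1, 1.645) = 1.000
(R → S) → ~Q = min(1, 1 − 1.000 + 0.271) = min(1, 0.271) = 0.271
~R = 1 − 0.212 = 0.788
~~R = 1 − 0.788 = 0.212
((R → S) → ~Q) → ~~R = min(1, 1 − 0.271 + 0.212) = min(1, 0.941) = 0.941
(R → ~~Q) ↔ (((R → S) → ~Q) → ~~R) = 1 − |1.000 − 0.941| = 1 − 0.059 = 0.941
~((R → ~~Q) ↔ (((R → S) → ~Q) → ~~R)) = 1 − 0.941 = 0.059

0.059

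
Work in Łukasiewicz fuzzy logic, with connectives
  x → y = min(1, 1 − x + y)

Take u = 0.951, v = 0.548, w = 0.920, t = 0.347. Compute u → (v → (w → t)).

0.928

w → t = min(1, 1 − 0.920 + 0.347) = min(1, 0.427) = 0.427
v → (w → t) = min(1, 1 − 0.548 + 0.427) = min(1, 0.879) = 0.879
u → (v → (w → t)) = min(1, 1 − 0.951 + 0.879) = min(1, 0.928) = 0.928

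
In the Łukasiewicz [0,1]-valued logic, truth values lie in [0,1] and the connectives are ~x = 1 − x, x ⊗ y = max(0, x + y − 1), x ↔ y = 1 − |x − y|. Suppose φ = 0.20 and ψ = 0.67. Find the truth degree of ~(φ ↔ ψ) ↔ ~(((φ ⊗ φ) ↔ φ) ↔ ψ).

0.66

φ ↔ ψ = 1 − |0.20 − 0.67| = 1 − 0.47 = 0.53
~(φ ↔ ψ) = 1 − 0.53 = 0.47
φ ⊗ φ = max(0, 0.20 + 0.20 − 1) = max(0, -0.60) = 0.00
(φ ⊗ φ) ↔ φ = 1 − |0.00 − 0.20| = 1 − 0.20 = 0.80
((φ ⊗ φ) ↔ φ) ↔ ψ = 1 − |0.80 − 0.67| = 1 − 0.13 = 0.87
~(((φ ⊗ φ) ↔ φ) ↔ ψ) = 1 − 0.87 = 0.13
~(φ ↔ ψ) ↔ ~(((φ ⊗ φ) ↔ φ) ↔ ψ) = 1 − |0.47 − 0.13| = 1 − 0.34 = 0.66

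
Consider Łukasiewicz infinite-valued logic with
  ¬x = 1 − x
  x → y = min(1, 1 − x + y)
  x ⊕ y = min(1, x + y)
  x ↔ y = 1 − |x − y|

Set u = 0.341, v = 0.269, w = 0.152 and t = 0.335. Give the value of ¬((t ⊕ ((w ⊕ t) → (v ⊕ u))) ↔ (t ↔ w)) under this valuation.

0.183

w ⊕ t = min(1, 0.152 + 0.335) = min(1, 0.487) = 0.487
v ⊕ u = min(1, 0.269 + 0.341) = min(1, 0.610) = 0.610
(w ⊕ t) → (v ⊕ u) = min(1, 1 − 0.487 + 0.610) = min(1, 1.123) = 1.000
t ⊕ ((w ⊕ t) → (v ⊕ u)) = min(1, 0.335 + 1.000) = min(1, 1.335) = 1.000
t ↔ w = 1 − |0.335 − 0.152| = 1 − 0.183 = 0.817
(t ⊕ ((w ⊕ t) → (v ⊕ u))) ↔ (t ↔ w) = 1 − |1.000 − 0.817| = 1 − 0.183 = 0.817
¬((t ⊕ ((w ⊕ t) → (v ⊕ u))) ↔ (t ↔ w)) = 1 − 0.817 = 0.183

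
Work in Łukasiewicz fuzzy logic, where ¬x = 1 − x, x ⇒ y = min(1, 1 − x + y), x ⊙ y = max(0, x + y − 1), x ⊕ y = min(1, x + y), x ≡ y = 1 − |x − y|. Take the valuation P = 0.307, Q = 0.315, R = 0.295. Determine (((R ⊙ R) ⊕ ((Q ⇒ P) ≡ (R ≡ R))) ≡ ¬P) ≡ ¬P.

R ⊙ R = max(0, 0.295 + 0.295 − 1) = max(0, -0.410) = 0.000
Q ⇒ P = min(1, 1 − 0.315 + 0.307) = min(1, 0.992) = 0.992
R ≡ R = 1 − |0.295 − 0.295| = 1 − 0.000 = 1.000
(Q ⇒ P) ≡ (R ≡ R) = 1 − |0.992 − 1.000| = 1 − 0.008 = 0.992
(R ⊙ R) ⊕ ((Q ⇒ P) ≡ (R ≡ R)) = min(1, 0.000 + 0.992) = min(1, 0.992) = 0.992
¬P = 1 − 0.307 = 0.693
((R ⊙ R) ⊕ ((Q ⇒ P) ≡ (R ≡ R))) ≡ ¬P = 1 − |0.992 − 0.693| = 1 − 0.299 = 0.701
(((R ⊙ R) ⊕ ((Q ⇒ P) ≡ (R ≡ R))) ≡ ¬P) ≡ ¬P = 1 − |0.701 − 0.693| = 1 − 0.008 = 0.992

0.992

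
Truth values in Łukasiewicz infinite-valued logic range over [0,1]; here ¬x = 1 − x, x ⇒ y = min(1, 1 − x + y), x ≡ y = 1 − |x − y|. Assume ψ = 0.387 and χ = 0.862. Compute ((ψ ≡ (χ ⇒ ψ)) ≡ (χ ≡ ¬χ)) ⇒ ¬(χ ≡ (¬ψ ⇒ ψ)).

0.674

χ ⇒ ψ = min(1, 1 − 0.862 + 0.387) = min(1, 0.525) = 0.525
ψ ≡ (χ ⇒ ψ) = 1 − |0.387 − 0.525| = 1 − 0.138 = 0.862
¬χ = 1 − 0.862 = 0.138
χ ≡ ¬χ = 1 − |0.862 − 0.138| = 1 − 0.724 = 0.276
(ψ ≡ (χ ⇒ ψ)) ≡ (χ ≡ ¬χ) = 1 − |0.862 − 0.276| = 1 − 0.586 = 0.414
¬ψ = 1 − 0.387 = 0.613
¬ψ ⇒ ψ = min(1, 1 − 0.613 + 0.387) = min(1, 0.774) = 0.774
χ ≡ (¬ψ ⇒ ψ) = 1 − |0.862 − 0.774| = 1 − 0.088 = 0.912
¬(χ ≡ (¬ψ ⇒ ψ)) = 1 − 0.912 = 0.088
((ψ ≡ (χ ⇒ ψ)) ≡ (χ ≡ ¬χ)) ⇒ ¬(χ ≡ (¬ψ ⇒ ψ)) = min(1, 1 − 0.414 + 0.088) = min(1, 0.674) = 0.674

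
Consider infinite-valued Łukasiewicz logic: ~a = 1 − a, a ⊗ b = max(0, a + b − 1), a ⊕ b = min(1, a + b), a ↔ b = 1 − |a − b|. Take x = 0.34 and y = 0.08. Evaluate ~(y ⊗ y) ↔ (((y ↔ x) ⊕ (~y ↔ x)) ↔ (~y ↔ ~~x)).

0.42

y ⊗ y = max(0, 0.08 + 0.08 − 1) = max(0, -0.84) = 0.00
~(y ⊗ y) = 1 − 0.00 = 1.00
y ↔ x = 1 − |0.08 − 0.34| = 1 − 0.26 = 0.74
~y = 1 − 0.08 = 0.92
~y ↔ x = 1 − |0.92 − 0.34| = 1 − 0.58 = 0.42
(y ↔ x) ⊕ (~y ↔ x) = min(1, 0.74 + 0.42) = min(1, 1.16) = 1.00
~x = 1 − 0.34 = 0.66
~~x = 1 − 0.66 = 0.34
~y ↔ ~~x = 1 − |0.92 − 0.34| = 1 − 0.58 = 0.42
((y ↔ x) ⊕ (~y ↔ x)) ↔ (~y ↔ ~~x) = 1 − |1.00 − 0.42| = 1 − 0.58 = 0.42
~(y ⊗ y) ↔ (((y ↔ x) ⊕ (~y ↔ x)) ↔ (~y ↔ ~~x)) = 1 − |1.00 − 0.42| = 1 − 0.58 = 0.42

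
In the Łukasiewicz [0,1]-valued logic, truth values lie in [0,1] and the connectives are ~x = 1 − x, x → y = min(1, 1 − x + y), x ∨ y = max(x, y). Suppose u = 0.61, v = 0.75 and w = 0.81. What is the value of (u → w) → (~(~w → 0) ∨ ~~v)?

0.75

u → w = min(1, 1 − 0.61 + 0.81) = min(1, 1.20) = 1.00
~w = 1 − 0.81 = 0.19
~w → 0 = min(1, 1 − 0.19 + 0.00) = min(1, 0.81) = 0.81
~(~w → 0) = 1 − 0.81 = 0.19
~v = 1 − 0.75 = 0.25
~~v = 1 − 0.25 = 0.75
~(~w → 0) ∨ ~~v = max(0.19, 0.75) = 0.75
(u → w) → (~(~w → 0) ∨ ~~v) = min(1, 1 − 1.00 + 0.75) = min(1, 0.75) = 0.75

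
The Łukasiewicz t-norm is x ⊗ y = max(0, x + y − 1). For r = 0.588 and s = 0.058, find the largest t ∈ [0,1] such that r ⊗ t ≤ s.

The residuum of the Łukasiewicz t-norm gives the supremum: min(1, 1 − 0.588 + 0.058).
1 − 0.588 + 0.058 = 0.470, so t = min(1, 0.470) = 0.470.
Check: 0.588 ⊗ 0.470 = max(0, 0.058) = 0.058 ≤ 0.058.

0.470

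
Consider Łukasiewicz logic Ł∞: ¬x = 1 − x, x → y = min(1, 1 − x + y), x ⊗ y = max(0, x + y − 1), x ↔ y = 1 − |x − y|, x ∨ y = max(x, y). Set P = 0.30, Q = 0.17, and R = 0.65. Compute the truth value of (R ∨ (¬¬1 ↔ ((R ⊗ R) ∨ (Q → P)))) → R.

¬1 = 1 − 1.00 = 0.00
¬¬1 = 1 − 0.00 = 1.00
R ⊗ R = max(0, 0.65 + 0.65 − 1) = max(0, 0.30) = 0.30
Q → P = min(1, 1 − 0.17 + 0.30) = min(1, 1.13) = 1.00
(R ⊗ R) ∨ (Q → P) = max(0.30, 1.00) = 1.00
¬¬1 ↔ ((R ⊗ R) ∨ (Q → P)) = 1 − |1.00 − 1.00| = 1 − 0.00 = 1.00
R ∨ (¬¬1 ↔ ((R ⊗ R) ∨ (Q → P))) = max(0.65, 1.00) = 1.00
(R ∨ (¬¬1 ↔ ((R ⊗ R) ∨ (Q → P)))) → R = min(1, 1 − 1.00 + 0.65) = min(1, 0.65) = 0.65

0.65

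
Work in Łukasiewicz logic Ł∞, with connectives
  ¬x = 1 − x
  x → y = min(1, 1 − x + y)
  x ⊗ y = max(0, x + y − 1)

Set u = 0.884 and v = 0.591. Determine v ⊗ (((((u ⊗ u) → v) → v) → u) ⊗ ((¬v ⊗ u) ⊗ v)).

0.000

u ⊗ u = max(0, 0.884 + 0.884 − 1) = max(0, 0.768) = 0.768
(u ⊗ u) → v = min(1, 1 − 0.768 + 0.591) = min(1, 0.823) = 0.823
((u ⊗ u) → v) → v = min(1, 1 − 0.823 + 0.591) = min(1, 0.768) = 0.768
(((u ⊗ u) → v) → v) → u = min(1, 1 − 0.768 + 0.884) = min(1, 1.116) = 1.000
¬v = 1 − 0.591 = 0.409
¬v ⊗ u = max(0, 0.409 + 0.884 − 1) = max(0, 0.293) = 0.293
(¬v ⊗ u) ⊗ v = max(0, 0.293 + 0.591 − 1) = max(0, -0.116) = 0.000
((((u ⊗ u) → v) → v) → u) ⊗ ((¬v ⊗ u) ⊗ v) = max(0, 1.000 + 0.000 − 1) = max(0, 0.000) = 0.000
v ⊗ (((((u ⊗ u) → v) → v) → u) ⊗ ((¬v ⊗ u) ⊗ v)) = max(0, 0.591 + 0.000 − 1) = max(0, -0.409) = 0.000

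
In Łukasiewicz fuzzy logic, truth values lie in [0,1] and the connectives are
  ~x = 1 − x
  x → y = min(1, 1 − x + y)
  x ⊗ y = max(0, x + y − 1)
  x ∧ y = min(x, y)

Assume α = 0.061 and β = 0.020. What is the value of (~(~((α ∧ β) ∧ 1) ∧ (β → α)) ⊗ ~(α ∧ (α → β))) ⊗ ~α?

0.000

α ∧ β = min(0.061, 0.020) = 0.020
(α ∧ β) ∧ 1 = min(0.020, 1.000) = 0.020
~((α ∧ β) ∧ 1) = 1 − 0.020 = 0.980
β → α = min(1, 1 − 0.020 + 0.061) = min(1, 1.041) = 1.000
~((α ∧ β) ∧ 1) ∧ (β → α) = min(0.980, 1.000) = 0.980
~(~((α ∧ β) ∧ 1) ∧ (β → α)) = 1 − 0.980 = 0.020
α → β = min(1, 1 − 0.061 + 0.020) = min(1, 0.959) = 0.959
α ∧ (α → β) = min(0.061, 0.959) = 0.061
~(α ∧ (α → β)) = 1 − 0.061 = 0.939
~(~((α ∧ β) ∧ 1) ∧ (β → α)) ⊗ ~(α ∧ (α → β)) = max(0, 0.020 + 0.939 − 1) = max(0, -0.041) = 0.000
~α = 1 − 0.061 = 0.939
(~(~((α ∧ β) ∧ 1) ∧ (β → α)) ⊗ ~(α ∧ (α → β))) ⊗ ~α = max(0, 0.000 + 0.939 − 1) = max(0, -0.061) = 0.000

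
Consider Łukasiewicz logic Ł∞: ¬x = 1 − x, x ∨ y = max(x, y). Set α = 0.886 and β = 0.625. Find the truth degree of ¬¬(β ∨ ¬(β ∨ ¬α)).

¬α = 1 − 0.886 = 0.114
β ∨ ¬α = max(0.625, 0.114) = 0.625
¬(β ∨ ¬α) = 1 − 0.625 = 0.375
β ∨ ¬(β ∨ ¬α) = max(0.625, 0.375) = 0.625
¬(β ∨ ¬(β ∨ ¬α)) = 1 − 0.625 = 0.375
¬¬(β ∨ ¬(β ∨ ¬α)) = 1 − 0.375 = 0.625

0.625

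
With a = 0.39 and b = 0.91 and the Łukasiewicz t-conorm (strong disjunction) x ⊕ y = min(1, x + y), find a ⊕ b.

a ⊕ b = min(1, 0.39 + 0.91) = min(1, 1.30) = 1.00
For comparison, the Gödel t-conorm max(x, y) would give 0.91.

1.00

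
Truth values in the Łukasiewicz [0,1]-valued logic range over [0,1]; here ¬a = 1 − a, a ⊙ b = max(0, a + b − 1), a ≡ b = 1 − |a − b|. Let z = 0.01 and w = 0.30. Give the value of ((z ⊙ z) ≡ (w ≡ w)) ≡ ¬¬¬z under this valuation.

0.01

z ⊙ z = max(0, 0.01 + 0.01 − 1) = max(0, -0.98) = 0.00
w ≡ w = 1 − |0.30 − 0.30| = 1 − 0.00 = 1.00
(z ⊙ z) ≡ (w ≡ w) = 1 − |0.00 − 1.00| = 1 − 1.00 = 0.00
¬z = 1 − 0.01 = 0.99
¬¬z = 1 − 0.99 = 0.01
¬¬¬z = 1 − 0.01 = 0.99
((z ⊙ z) ≡ (w ≡ w)) ≡ ¬¬¬z = 1 − |0.00 − 0.99| = 1 − 0.99 = 0.01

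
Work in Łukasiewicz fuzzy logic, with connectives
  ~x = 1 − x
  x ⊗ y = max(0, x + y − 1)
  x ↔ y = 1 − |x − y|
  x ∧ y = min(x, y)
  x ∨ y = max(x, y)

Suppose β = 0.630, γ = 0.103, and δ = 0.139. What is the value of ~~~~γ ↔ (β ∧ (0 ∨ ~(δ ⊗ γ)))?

0.473

~γ = 1 − 0.103 = 0.897
~~γ = 1 − 0.897 = 0.103
~~~γ = 1 − 0.103 = 0.897
~~~~γ = 1 − 0.897 = 0.103
δ ⊗ γ = max(0, 0.139 + 0.103 − 1) = max(0, -0.758) = 0.000
~(δ ⊗ γ) = 1 − 0.000 = 1.000
0 ∨ ~(δ ⊗ γ) = max(0.000, 1.000) = 1.000
β ∧ (0 ∨ ~(δ ⊗ γ)) = min(0.630, 1.000) = 0.630
~~~~γ ↔ (β ∧ (0 ∨ ~(δ ⊗ γ))) = 1 − |0.103 − 0.630| = 1 − 0.527 = 0.473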